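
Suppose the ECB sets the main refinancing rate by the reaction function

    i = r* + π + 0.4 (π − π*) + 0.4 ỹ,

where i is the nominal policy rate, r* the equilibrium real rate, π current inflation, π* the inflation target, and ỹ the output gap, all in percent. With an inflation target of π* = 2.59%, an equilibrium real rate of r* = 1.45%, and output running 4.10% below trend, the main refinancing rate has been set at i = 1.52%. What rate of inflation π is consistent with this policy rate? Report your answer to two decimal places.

1.96%

Output 4.10% below potential → ỹ = -4.10.
Collecting π: i = r* + (1 + 0.4) π − 0.4 π* + 0.4 ỹ
1.4 π = 1.52 − 1.45 + 0.4 × 2.59 − 0.4 × (-4.10) = 2.746
π = 2.746 / 1.4 = 1.96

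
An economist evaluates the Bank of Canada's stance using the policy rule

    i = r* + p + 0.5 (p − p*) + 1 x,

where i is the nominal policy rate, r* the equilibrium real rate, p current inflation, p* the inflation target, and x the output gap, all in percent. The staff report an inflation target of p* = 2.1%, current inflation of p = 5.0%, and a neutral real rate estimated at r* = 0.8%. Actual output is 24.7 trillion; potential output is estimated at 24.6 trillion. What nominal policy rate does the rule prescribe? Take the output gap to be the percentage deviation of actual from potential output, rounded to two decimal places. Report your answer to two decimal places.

7.66%

Output gap = 100 × (24.7 − 24.6) / 24.6 = 0.41%.
i = 0.80 + 5.00 + 0.5 × (5.00 − 2.10) + 1 × 0.41
   = 0.80 + 5 + 1.45 + 0.41 = 7.66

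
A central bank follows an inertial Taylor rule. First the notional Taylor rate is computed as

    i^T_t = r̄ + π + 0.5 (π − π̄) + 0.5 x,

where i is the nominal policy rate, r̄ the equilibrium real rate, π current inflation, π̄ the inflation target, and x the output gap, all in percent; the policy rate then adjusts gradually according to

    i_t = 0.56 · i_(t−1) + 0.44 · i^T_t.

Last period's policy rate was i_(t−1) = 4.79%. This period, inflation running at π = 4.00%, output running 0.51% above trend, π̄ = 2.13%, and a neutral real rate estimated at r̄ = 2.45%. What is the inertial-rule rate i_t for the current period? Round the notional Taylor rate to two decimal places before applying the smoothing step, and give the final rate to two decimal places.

6.04%

Output 0.51% above potential → x = 0.51.
i^T_t = 2.45 + 4.00 + 0.5 × (4.00 − 2.13) + 0.5 × 0.51
   = 2.45 + 4 + 0.935 + 0.255 = 7.64
i_t = 0.56 × 4.79 + 0.44 × 7.64 = 2.6824 + 3.3616 = 6.04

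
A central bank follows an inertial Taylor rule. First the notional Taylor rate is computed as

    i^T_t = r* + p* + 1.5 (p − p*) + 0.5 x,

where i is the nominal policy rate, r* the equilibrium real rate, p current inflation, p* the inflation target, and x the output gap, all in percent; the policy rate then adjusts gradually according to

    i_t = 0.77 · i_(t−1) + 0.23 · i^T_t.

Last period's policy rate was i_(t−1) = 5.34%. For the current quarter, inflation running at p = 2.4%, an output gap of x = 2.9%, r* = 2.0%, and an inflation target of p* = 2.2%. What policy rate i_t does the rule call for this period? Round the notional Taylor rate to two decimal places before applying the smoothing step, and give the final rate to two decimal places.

5.48%

i^T_t = 2.0 + 2.2 + 1.5 × (2.4 − 2.2) + 0.5 × 2.9
   = 2.0 + 2.2 + 0.3 + 1.45 = 5.95
i_t = 0.77 × 5.34 + 0.23 × 5.95 = 4.1118 + 1.3685 = 5.48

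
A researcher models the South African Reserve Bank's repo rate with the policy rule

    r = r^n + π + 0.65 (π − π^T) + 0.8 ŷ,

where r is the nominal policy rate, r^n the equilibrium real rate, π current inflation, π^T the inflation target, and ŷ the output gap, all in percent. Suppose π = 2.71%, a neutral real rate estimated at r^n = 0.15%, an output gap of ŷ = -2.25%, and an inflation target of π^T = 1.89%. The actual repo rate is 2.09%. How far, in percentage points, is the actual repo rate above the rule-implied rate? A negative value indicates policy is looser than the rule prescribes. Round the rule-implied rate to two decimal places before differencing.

r = 0.15 + 2.71 + 0.65 × (2.71 − 1.89) + 0.8 × (-2.25)
   = 0.15 + 2.71 + 0.533 − 1.8 = 1.59
Deviation = 2.09 − 1.59 = 0.50 pp.

0.50 pp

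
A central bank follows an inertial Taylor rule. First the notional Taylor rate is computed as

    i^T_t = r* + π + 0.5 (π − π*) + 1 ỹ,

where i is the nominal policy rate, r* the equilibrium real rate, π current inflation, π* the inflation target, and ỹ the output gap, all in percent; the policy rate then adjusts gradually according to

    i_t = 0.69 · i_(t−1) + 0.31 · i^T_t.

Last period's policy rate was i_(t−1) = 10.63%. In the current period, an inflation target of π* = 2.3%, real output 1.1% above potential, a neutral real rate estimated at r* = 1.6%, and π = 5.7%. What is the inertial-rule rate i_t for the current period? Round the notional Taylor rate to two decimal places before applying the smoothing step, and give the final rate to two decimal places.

10.47%

Output 1.1% above potential → ỹ = 1.1.
i^T_t = 1.6 + 5.7 + 0.5 × (5.7 − 2.3) + 1 × 1.1
   = 1.6 + 5.7 + 1.7 + 1.1 = 10.10
i_t = 0.69 × 10.63 + 0.31 × 10.10 = 7.3347 + 3.131 = 10.47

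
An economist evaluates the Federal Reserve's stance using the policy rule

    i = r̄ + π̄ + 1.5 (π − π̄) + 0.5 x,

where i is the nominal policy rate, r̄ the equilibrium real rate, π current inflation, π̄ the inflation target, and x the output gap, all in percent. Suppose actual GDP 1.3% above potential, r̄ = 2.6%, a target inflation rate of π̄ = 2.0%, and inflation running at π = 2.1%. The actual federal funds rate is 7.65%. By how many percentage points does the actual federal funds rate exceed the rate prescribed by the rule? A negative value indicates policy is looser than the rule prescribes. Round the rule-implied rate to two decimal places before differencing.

Output 1.3% above potential → x = 1.3.
i = 2.6 + 2.0 + 1.5 × (2.1 − 2.0) + 0.5 × 1.3
   = 2.6 + 2 + 0.15 + 0.65 = 5.40
Deviation = 7.65 − 5.40 = 2.25 pp.

2.25 pp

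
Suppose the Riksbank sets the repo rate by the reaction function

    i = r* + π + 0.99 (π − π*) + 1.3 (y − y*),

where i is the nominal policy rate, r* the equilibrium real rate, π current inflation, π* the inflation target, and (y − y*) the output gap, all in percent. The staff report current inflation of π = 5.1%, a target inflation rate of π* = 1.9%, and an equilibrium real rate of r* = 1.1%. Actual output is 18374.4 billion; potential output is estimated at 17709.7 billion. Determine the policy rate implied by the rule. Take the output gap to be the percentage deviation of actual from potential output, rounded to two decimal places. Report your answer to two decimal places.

14.24%

Output gap = 100 × (18374.4 − 17709.7) / 17709.7 = 3.75%.
i = 1.10 + 5.10 + 0.99 × (5.10 − 1.90) + 1.3 × 3.75
   = 1.10 + 5.1 + 3.168 + 4.875 = 14.24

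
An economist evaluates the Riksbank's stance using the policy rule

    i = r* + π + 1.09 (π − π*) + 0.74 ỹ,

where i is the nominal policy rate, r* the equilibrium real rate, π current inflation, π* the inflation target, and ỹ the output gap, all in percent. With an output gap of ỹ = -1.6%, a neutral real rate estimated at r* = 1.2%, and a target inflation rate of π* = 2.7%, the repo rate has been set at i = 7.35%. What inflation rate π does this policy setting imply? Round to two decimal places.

Collecting π: i = r* + (1 + 1.09) π − 1.09 π* + 0.74 ỹ
2.09 π = 7.35 − 1.2 + 1.09 × 2.7 − 0.74 × (-1.6) = 10.277
π = 10.277 / 2.09 = 4.92

4.92%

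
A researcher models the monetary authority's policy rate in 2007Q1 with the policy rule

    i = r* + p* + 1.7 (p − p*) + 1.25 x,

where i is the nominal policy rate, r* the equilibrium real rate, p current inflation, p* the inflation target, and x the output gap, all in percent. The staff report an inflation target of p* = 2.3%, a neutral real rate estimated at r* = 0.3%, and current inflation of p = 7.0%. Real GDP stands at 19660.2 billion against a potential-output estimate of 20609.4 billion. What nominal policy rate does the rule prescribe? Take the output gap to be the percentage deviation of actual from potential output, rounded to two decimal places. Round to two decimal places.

Output gap = 100 × (19660.2 − 20609.4) / 20609.4 = -4.61%.
i = 0.30 + 2.30 + 1.7 × (7.00 − 2.30) + 1.25 × (-4.61)
   = 0.30 + 2.3 + 7.99 − 5.7625 = 4.83

4.83%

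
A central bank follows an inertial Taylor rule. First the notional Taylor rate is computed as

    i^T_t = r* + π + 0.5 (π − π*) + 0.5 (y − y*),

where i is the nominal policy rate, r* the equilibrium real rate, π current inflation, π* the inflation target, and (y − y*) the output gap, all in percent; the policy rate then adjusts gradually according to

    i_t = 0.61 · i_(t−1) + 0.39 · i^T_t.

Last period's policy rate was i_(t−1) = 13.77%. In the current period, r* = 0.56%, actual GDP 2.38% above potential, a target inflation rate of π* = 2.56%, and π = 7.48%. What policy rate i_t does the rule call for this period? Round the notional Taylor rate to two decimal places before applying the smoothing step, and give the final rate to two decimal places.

12.96%

Output 2.38% above potential → (y − y*) = 2.38.
i^T_t = 0.56 + 7.48 + 0.5 × (7.48 − 2.56) + 0.5 × 2.38
   = 0.56 + 7.48 + 2.46 + 1.19 = 11.69
i_t = 0.61 × 13.77 + 0.39 × 11.69 = 8.3997 + 4.5591 = 12.96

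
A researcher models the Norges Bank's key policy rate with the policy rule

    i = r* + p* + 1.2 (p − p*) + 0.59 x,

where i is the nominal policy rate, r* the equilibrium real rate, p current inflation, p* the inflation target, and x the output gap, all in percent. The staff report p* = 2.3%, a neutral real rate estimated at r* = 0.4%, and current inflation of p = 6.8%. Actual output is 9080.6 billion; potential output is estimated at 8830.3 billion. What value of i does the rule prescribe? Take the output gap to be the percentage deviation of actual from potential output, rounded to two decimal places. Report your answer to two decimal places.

Output gap = 100 × (9080.6 − 8830.3) / 8830.3 = 2.83%.
i = 0.40 + 2.30 + 1.2 × (6.80 − 2.30) + 0.59 × 2.83
   = 0.40 + 2.3 + 5.4 + 1.6697 = 9.77

9.77%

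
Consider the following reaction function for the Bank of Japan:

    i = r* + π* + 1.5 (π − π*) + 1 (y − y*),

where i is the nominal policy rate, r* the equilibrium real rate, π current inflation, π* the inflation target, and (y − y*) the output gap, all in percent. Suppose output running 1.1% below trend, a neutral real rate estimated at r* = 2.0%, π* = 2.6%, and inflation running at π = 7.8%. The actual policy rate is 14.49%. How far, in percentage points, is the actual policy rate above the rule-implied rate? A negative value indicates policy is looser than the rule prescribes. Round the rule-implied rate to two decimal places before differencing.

3.19 pp

Output 1.1% below potential → (y − y*) = -1.1.
i = 2.0 + 2.6 + 1.5 × (7.8 − 2.6) + 1 × (-1.1)
   = 2.0 + 2.6 + 7.8 − 1.1 = 11.30
Deviation = 14.49 − 11.30 = 3.19 pp.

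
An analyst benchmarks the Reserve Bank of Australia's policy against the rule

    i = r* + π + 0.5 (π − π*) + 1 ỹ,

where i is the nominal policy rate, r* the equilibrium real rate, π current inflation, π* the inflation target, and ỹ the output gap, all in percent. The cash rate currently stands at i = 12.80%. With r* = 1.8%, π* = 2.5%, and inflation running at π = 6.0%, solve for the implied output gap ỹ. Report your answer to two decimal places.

3.25%

1 ỹ = 12.80 − 1.8 − 6.0 − 0.5 × (6.0 − 2.5) = 3.25
ỹ = 3.25 / 1 = 3.25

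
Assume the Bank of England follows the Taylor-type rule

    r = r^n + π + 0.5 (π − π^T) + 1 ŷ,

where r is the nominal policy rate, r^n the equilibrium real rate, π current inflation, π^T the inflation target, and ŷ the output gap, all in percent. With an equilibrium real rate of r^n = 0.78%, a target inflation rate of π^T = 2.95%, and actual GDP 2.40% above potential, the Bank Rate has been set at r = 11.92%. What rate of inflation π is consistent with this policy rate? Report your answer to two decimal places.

6.81%

Output 2.40% above potential → ŷ = 2.40.
Collecting π: r = r^n + (1 + 0.5) π − 0.5 π^T + 1 ŷ
1.5 π = 11.92 − 0.78 + 0.5 × 2.95 − 1 × 2.40 = 10.215
π = 10.215 / 1.5 = 6.81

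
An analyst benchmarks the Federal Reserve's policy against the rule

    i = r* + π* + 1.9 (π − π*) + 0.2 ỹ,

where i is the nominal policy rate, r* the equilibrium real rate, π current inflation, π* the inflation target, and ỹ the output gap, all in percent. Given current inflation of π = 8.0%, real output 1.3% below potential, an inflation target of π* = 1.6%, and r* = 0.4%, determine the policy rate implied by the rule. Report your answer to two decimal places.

13.90%

Output 1.3% below potential → ỹ = -1.3.
i = 0.4 + 1.6 + 1.9 × (8.0 − 1.6) + 0.2 × (-1.3)
   = 0.4 + 1.6 + 12.16 − 0.26 = 13.90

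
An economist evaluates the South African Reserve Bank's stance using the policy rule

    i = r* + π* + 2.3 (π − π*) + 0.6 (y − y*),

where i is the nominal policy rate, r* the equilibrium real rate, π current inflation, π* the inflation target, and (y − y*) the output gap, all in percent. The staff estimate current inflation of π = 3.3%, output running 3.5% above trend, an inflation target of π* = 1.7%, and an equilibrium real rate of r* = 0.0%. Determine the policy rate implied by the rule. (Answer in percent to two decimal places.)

Output 3.5% above potential → (y − y*) = 3.5.
i = 0.0 + 1.7 + 2.3 × (3.3 − 1.7) + 0.6 × 3.5
   = 0.0 + 1.7 + 3.68 + 2.1 = 7.48

7.48%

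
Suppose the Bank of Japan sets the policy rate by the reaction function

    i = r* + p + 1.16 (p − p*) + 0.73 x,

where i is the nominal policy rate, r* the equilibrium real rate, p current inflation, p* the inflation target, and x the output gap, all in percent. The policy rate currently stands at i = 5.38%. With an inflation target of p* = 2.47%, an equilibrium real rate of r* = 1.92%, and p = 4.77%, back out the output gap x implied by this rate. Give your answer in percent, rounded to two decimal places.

0.73 x = 5.38 − 1.92 − 4.77 − 1.16 × (4.77 − 2.47) = -3.978
x = -3.978 / 0.73 = -5.45

-5.45%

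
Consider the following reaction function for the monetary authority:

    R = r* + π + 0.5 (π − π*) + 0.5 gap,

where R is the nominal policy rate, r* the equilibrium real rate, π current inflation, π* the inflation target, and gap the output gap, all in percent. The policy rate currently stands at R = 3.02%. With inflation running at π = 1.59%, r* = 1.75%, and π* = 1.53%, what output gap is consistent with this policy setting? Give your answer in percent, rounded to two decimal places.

-0.70%

0.5 gap = 3.02 − 1.75 − 1.59 − 0.5 × (1.59 − 1.53) = -0.35
gap = -0.35 / 0.5 = -0.70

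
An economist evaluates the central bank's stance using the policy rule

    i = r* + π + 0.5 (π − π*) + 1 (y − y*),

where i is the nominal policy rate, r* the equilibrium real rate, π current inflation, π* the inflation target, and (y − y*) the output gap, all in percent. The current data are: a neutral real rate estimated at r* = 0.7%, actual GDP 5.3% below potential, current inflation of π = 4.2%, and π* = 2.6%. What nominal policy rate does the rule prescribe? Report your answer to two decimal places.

Output 5.3% below potential → (y − y*) = -5.3.
i = 0.7 + 4.2 + 0.5 × (4.2 − 2.6) + 1 × (-5.3)
   = 0.7 + 4.2 + 0.8 − 5.3 = 0.40

0.40%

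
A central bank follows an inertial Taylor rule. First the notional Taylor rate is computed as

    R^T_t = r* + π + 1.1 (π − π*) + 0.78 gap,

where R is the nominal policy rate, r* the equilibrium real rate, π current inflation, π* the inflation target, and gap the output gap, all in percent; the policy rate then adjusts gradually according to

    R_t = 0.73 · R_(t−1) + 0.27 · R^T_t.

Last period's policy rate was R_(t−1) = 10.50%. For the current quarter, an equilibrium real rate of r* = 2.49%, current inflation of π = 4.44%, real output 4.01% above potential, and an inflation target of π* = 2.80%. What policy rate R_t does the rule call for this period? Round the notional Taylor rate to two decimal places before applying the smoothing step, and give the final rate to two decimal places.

10.87%

Output 4.01% above potential → gap = 4.01.
R^T_t = 2.49 + 4.44 + 1.1 × (4.44 − 2.80) + 0.78 × 4.01
   = 2.49 + 4.44 + 1.804 + 3.1278 = 11.86
R_t = 0.73 × 10.50 + 0.27 × 11.86 = 7.665 + 3.2022 = 10.87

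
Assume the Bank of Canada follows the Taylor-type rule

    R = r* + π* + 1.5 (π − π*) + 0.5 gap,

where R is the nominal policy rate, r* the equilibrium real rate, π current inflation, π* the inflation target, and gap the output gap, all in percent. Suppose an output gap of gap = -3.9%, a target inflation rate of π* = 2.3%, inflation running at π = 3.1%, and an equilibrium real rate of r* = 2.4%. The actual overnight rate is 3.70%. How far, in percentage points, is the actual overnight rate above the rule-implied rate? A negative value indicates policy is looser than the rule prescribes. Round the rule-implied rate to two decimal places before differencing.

-0.25 pp

R = 2.4 + 2.3 + 1.5 × (3.1 − 2.3) + 0.5 × (-3.9)
   = 2.4 + 2.3 + 1.2 − 1.95 = 3.95
Deviation = 3.70 − 3.95 = -0.25 pp.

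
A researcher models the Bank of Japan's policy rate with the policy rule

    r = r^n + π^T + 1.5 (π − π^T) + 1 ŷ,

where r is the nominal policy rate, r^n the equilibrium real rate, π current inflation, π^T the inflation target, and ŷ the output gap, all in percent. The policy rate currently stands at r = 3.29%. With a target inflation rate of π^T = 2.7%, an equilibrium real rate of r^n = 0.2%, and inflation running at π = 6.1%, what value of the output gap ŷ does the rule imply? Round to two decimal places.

-4.71%

1 ŷ = 3.29 − 0.2 − 2.7 − 1.5 × (6.1 − 2.7) = -4.71
ŷ = -4.71 / 1 = -4.71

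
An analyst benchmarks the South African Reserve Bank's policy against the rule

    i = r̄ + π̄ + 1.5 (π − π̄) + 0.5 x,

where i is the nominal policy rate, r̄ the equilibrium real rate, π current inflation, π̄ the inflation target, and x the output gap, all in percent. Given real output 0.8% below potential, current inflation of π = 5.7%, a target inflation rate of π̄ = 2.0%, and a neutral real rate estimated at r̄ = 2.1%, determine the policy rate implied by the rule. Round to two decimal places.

9.25%

Output 0.8% below potential → x = -0.8.
i = 2.1 + 2.0 + 1.5 × (5.7 − 2.0) + 0.5 × (-0.8)
   = 2.1 + 2 + 5.55 − 0.4 = 9.25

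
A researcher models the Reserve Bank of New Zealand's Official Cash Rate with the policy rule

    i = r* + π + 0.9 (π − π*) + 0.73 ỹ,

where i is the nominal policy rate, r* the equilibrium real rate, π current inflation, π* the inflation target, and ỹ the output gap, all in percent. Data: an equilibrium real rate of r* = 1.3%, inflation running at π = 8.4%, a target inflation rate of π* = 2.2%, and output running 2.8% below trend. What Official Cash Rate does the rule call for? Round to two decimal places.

Output 2.8% below potential → ỹ = -2.8.
i = 1.3 + 8.4 + 0.9 × (8.4 − 2.2) + 0.73 × (-2.8)
   = 1.3 + 8.4 + 5.58 − 2.044 = 13.24

13.24%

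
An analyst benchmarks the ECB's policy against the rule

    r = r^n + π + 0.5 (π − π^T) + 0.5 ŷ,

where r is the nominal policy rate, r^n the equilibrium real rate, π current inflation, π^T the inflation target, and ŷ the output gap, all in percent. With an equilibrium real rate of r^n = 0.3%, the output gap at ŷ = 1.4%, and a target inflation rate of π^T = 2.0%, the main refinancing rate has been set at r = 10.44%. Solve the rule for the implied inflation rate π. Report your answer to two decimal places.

6.96%

Collecting π: r = r^n + (1 + 0.5) π − 0.5 π^T + 0.5 ŷ
1.5 π = 10.44 − 0.3 + 0.5 × 2.0 − 0.5 × 1.4 = 10.44
π = 10.44 / 1.5 = 6.96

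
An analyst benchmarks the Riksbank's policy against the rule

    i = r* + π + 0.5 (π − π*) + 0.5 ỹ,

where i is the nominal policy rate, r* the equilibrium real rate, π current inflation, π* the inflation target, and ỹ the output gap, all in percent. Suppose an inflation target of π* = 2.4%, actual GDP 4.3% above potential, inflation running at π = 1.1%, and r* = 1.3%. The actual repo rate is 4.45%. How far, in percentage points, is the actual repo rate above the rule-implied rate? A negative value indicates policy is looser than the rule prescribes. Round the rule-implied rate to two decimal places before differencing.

Output 4.3% above potential → ỹ = 4.3.
i = 1.3 + 1.1 + 0.5 × (1.1 − 2.4) + 0.5 × 4.3
   = 1.3 + 1.1 − 0.65 + 2.15 = 3.90
Deviation = 4.45 − 3.90 = 0.55 pp.

0.55 pp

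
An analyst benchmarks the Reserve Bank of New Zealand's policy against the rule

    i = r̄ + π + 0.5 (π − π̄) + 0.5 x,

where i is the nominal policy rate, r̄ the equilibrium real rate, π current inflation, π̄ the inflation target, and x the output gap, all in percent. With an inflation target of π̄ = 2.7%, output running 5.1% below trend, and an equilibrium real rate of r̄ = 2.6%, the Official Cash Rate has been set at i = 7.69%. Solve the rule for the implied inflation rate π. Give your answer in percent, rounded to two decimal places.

5.99%

Output 5.1% below potential → x = -5.1.
Collecting π: i = r̄ + (1 + 0.5) π − 0.5 π̄ + 0.5 x
1.5 π = 7.69 − 2.6 + 0.5 × 2.7 − 0.5 × (-5.1) = 8.99
π = 8.99 / 1.5 = 5.99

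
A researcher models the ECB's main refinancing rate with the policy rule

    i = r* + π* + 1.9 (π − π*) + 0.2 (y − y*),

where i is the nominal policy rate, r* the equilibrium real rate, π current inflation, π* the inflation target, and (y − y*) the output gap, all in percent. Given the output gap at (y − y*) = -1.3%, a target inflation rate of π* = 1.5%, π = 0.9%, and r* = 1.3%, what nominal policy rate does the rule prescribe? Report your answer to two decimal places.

1.40%

i = 1.3 + 1.5 + 1.9 × (0.9 − 1.5) + 0.2 × (-1.3)
   = 1.3 + 1.5 − 1.14 − 0.26 = 1.40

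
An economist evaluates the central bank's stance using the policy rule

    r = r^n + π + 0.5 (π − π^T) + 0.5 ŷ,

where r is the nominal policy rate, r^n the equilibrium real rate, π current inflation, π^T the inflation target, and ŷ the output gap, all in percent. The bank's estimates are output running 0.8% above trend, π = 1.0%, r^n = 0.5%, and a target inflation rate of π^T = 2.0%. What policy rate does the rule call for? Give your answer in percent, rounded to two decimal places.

Output 0.8% above potential → ŷ = 0.8.
r = 0.5 + 1.0 + 0.5 × (1.0 − 2.0) + 0.5 × 0.8
   = 0.5 + 1 − 0.5 + 0.4 = 1.40

1.40%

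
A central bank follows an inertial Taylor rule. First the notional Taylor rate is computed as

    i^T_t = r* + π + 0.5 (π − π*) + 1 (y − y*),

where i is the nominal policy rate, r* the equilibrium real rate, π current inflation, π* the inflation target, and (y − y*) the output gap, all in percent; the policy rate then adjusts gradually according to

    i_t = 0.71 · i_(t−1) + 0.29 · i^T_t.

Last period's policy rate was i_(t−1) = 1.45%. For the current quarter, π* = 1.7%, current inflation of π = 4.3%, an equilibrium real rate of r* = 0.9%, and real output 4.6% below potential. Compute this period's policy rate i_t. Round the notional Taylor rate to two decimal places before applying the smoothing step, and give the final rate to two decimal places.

Output 4.6% below potential → (y − y*) = -4.6.
i^T_t = 0.9 + 4.3 + 0.5 × (4.3 − 1.7) + 1 × (-4.6)
   = 0.9 + 4.3 + 1.3 − 4.6 = 1.90
i_t = 0.71 × 1.45 + 0.29 × 1.90 = 1.0295 + 0.551 = 1.58

1.58%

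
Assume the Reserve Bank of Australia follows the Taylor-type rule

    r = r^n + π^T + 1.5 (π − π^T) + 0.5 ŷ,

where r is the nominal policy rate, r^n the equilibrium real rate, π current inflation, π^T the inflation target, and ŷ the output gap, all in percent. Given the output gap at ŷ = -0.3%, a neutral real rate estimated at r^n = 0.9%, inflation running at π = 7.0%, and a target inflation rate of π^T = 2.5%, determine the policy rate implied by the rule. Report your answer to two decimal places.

10.00%

r = 0.9 + 2.5 + 1.5 × (7.0 − 2.5) + 0.5 × (-0.3)
   = 0.9 + 2.5 + 6.75 − 0.15 = 10.00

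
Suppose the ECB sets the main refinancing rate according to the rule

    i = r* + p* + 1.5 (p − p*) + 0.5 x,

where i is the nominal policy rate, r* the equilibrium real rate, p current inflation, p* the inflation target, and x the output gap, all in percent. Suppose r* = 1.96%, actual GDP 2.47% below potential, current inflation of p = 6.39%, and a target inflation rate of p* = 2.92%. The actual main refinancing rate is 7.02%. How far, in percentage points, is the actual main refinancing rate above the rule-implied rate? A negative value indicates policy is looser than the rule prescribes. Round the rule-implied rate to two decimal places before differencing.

Output 2.47% below potential → x = -2.47.
i = 1.96 + 2.92 + 1.5 × (6.39 − 2.92) + 0.5 × (-2.47)
   = 1.96 + 2.92 + 5.205 − 1.235 = 8.85
Deviation = 7.02 − 8.85 = -1.83 pp.

-1.83 pp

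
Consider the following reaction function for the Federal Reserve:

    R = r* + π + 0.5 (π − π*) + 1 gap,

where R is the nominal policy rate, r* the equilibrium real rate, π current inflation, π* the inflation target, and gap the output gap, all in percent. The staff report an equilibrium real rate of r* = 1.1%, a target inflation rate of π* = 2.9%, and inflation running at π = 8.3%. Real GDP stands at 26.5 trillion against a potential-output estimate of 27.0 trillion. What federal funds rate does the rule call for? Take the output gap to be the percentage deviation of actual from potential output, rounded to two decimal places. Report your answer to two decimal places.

10.25%

Output gap = 100 × (26.5 − 27.0) / 27.0 = -1.85%.
R = 1.10 + 8.30 + 0.5 × (8.30 − 2.90) + 1 × (-1.85)
   = 1.10 + 8.3 + 2.7 − 1.85 = 10.25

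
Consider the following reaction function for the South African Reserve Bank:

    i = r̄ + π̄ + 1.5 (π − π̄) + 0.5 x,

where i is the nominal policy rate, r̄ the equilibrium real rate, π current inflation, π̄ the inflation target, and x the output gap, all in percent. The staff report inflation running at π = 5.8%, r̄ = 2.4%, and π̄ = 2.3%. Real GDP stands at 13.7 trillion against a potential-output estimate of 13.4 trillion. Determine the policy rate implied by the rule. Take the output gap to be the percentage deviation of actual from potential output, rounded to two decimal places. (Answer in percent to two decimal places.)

11.07%

Output gap = 100 × (13.7 − 13.4) / 13.4 = 2.24%.
i = 2.40 + 2.30 + 1.5 × (5.80 − 2.30) + 0.5 × 2.24
   = 2.40 + 2.3 + 5.25 + 1.12 = 11.07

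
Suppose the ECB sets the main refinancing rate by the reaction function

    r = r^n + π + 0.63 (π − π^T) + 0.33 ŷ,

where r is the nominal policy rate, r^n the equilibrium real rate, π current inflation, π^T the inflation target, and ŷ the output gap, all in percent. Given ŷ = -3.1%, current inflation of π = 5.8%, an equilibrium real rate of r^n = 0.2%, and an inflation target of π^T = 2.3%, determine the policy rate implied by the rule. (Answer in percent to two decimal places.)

r = 0.2 + 5.8 + 0.63 × (5.8 − 2.3) + 0.33 × (-3.1)
   = 0.2 + 5.8 + 2.205 − 1.023 = 7.18

7.18%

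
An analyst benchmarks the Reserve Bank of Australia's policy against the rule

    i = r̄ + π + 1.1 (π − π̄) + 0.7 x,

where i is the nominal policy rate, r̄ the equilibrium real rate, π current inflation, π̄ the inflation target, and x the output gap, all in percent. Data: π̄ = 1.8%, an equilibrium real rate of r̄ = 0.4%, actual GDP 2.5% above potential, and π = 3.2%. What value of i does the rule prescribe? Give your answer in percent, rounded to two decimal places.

Output 2.5% above potential → x = 2.5.
i = 0.4 + 3.2 + 1.1 × (3.2 − 1.8) + 0.7 × 2.5
   = 0.4 + 3.2 + 1.54 + 1.75 = 6.89

6.89%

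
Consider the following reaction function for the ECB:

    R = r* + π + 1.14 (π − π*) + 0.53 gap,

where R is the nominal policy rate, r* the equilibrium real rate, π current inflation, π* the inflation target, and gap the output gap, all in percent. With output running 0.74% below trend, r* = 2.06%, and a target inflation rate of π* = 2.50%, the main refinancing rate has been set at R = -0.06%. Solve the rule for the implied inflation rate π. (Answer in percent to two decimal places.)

0.52%

Output 0.74% below potential → gap = -0.74.
Collecting π: R = r* + (1 + 1.14) π − 1.14 π* + 0.53 gap
2.14 π = -0.06 − 2.06 + 1.14 × 2.50 − 0.53 × (-0.74) = 1.1222
π = 1.1222 / 2.14 = 0.52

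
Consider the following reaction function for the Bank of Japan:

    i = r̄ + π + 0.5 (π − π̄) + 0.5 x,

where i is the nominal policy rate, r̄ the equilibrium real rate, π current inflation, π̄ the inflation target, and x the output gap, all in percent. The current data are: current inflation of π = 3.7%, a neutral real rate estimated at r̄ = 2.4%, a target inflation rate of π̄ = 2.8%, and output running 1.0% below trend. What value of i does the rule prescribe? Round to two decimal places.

Output 1.0% below potential → x = -1.0.
i = 2.4 + 3.7 + 0.5 × (3.7 − 2.8) + 0.5 × (-1.0)
   = 2.4 + 3.7 + 0.45 − 0.5 = 6.05

6.05%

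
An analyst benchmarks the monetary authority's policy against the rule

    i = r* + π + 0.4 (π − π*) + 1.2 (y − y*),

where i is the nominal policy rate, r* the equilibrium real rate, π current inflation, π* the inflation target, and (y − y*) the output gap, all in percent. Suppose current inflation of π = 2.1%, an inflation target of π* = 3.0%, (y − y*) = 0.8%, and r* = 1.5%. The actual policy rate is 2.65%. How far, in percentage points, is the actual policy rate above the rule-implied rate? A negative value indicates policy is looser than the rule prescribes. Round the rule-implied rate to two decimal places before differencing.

-1.55 pp

i = 1.5 + 2.1 + 0.4 × (2.1 − 3.0) + 1.2 × 0.8
   = 1.5 + 2.1 − 0.36 + 0.96 = 4.20
Deviation = 2.65 − 4.20 = -1.55 pp.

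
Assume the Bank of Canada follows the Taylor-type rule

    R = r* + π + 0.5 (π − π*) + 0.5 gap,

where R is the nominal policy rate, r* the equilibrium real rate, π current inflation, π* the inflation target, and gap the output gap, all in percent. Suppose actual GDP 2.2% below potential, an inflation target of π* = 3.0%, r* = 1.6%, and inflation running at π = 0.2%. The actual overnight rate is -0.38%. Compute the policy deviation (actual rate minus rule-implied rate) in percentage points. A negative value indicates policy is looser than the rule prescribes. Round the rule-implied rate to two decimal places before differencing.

Output 2.2% below potential → gap = -2.2.
R = 1.6 + 0.2 + 0.5 × (0.2 − 3.0) + 0.5 × (-2.2)
   = 1.6 + 0.2 − 1.4 − 1.1 = -0.70
Deviation = -0.38 − (-0.70) = 0.32 pp.

0.32 pp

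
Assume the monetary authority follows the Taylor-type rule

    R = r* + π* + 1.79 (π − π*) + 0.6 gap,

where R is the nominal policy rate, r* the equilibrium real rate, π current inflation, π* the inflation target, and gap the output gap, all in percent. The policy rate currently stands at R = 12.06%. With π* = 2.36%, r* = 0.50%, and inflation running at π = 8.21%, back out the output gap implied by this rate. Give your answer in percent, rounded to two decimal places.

0.6 gap = 12.06 − 0.50 − 2.36 − 1.79 × (8.21 − 2.36) = -1.2715
gap = -1.2715 / 0.6 = -2.12

-2.12%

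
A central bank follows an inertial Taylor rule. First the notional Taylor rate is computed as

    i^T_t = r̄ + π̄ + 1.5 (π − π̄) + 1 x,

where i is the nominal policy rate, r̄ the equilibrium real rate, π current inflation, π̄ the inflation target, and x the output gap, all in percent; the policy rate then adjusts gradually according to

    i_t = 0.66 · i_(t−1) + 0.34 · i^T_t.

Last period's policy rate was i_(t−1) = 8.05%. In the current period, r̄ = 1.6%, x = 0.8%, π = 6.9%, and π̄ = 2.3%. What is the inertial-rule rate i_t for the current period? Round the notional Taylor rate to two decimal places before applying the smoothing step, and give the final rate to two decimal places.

i^T_t = 1.6 + 2.3 + 1.5 × (6.9 − 2.3) + 1 × 0.8
   = 1.6 + 2.3 + 6.9 + 0.8 = 11.60
i_t = 0.66 × 8.05 + 0.34 × 11.60 = 5.313 + 3.944 = 9.26

9.26%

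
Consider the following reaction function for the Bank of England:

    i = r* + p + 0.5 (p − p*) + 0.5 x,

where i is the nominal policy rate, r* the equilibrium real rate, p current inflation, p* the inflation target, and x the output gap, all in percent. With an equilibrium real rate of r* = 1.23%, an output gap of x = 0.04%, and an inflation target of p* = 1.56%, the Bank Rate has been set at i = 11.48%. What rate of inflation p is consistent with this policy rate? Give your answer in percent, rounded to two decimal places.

Collecting p: i = r* + (1 + 0.5) p − 0.5 p* + 0.5 x
1.5 p = 11.48 − 1.23 + 0.5 × 1.56 − 0.5 × 0.04 = 11.01
p = 11.01 / 1.5 = 7.34

7.34%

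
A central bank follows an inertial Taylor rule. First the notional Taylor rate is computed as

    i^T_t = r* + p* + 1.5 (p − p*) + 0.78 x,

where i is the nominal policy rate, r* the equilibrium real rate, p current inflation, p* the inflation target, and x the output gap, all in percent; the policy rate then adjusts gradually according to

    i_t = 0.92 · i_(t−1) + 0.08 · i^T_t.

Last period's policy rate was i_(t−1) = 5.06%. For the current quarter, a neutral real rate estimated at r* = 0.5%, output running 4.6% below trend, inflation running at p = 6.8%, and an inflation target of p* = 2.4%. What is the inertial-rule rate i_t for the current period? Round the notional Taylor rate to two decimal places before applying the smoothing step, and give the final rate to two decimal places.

Output 4.6% below potential → x = -4.6.
i^T_t = 0.5 + 2.4 + 1.5 × (6.8 − 2.4) + 0.78 × (-4.6)
   = 0.5 + 2.4 + 6.6 − 3.588 = 5.91
i_t = 0.92 × 5.06 + 0.08 × 5.91 = 4.6552 + 0.4728 = 5.13

5.13%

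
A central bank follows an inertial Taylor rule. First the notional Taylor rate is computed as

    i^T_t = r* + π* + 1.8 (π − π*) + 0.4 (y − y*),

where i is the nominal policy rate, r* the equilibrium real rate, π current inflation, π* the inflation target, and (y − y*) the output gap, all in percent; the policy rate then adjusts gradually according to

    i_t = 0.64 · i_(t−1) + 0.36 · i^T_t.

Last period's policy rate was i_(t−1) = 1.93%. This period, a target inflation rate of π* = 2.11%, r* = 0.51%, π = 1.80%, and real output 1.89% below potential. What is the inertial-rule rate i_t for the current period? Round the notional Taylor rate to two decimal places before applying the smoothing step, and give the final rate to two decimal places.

Output 1.89% below potential → (y − y*) = -1.89.
i^T_t = 0.51 + 2.11 + 1.8 × (1.80 − 2.11) + 0.4 × (-1.89)
   = 0.51 + 2.11 − 0.558 − 0.756 = 1.31
i_t = 0.64 × 1.93 + 0.36 × 1.31 = 1.2352 + 0.4716 = 1.71

1.71%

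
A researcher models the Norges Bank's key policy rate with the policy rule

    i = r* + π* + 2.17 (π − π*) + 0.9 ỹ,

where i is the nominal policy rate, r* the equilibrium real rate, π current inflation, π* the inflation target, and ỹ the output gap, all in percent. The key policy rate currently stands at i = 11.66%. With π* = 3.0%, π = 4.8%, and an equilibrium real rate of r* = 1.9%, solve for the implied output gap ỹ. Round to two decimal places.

3.17%

0.9 ỹ = 11.66 − 1.9 − 3.0 − 2.17 × (4.8 − 3.0) = 2.854
ỹ = 2.854 / 0.9 = 3.17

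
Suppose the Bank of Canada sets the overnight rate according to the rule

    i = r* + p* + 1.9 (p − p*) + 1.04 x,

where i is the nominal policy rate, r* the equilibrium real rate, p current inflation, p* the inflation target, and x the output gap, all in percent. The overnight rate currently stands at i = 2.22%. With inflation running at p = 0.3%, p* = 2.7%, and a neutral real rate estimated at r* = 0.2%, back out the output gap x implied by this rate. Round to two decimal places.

1.04 x = 2.22 − 0.2 − 2.7 − 1.9 × (0.3 − 2.7) = 3.88
x = 3.88 / 1.04 = 3.73

3.73%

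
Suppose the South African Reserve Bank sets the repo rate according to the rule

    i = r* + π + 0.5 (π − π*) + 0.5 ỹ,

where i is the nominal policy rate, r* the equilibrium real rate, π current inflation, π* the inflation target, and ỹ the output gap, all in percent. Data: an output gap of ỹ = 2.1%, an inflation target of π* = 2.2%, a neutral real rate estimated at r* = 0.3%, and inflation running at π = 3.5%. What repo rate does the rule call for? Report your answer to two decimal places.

i = 0.3 + 3.5 + 0.5 × (3.5 − 2.2) + 0.5 × 2.1
   = 0.3 + 3.5 + 0.65 + 1.05 = 5.50

5.50%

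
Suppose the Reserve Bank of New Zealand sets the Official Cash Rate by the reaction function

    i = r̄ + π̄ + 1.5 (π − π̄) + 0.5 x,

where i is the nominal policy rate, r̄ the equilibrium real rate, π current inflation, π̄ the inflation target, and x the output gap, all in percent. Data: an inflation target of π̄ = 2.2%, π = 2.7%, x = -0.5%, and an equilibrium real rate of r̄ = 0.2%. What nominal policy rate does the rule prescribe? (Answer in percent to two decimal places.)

i = 0.2 + 2.2 + 1.5 × (2.7 − 2.2) + 0.5 × (-0.5)
   = 0.2 + 2.2 + 0.75 − 0.25 = 2.90

2.90%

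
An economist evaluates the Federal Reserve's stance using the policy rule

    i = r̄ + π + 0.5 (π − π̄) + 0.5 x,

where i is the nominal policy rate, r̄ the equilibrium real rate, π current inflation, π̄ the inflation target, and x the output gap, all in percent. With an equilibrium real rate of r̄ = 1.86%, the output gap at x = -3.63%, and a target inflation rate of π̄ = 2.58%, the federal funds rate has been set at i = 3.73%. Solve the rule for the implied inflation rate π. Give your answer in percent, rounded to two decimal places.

Collecting π: i = r̄ + (1 + 0.5) π − 0.5 π̄ + 0.5 x
1.5 π = 3.73 − 1.86 + 0.5 × 2.58 − 0.5 × (-3.63) = 4.975
π = 4.975 / 1.5 = 3.32

3.32%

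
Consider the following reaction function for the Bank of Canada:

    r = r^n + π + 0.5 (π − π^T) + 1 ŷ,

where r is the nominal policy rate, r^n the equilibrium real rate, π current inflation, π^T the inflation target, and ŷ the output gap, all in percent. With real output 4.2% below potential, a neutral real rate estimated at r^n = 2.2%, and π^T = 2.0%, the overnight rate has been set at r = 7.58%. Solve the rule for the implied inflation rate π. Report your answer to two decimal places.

7.05%

Output 4.2% below potential → ŷ = -4.2.
Collecting π: r = r^n + (1 + 0.5) π − 0.5 π^T + 1 ŷ
1.5 π = 7.58 − 2.2 + 0.5 × 2.0 − 1 × (-4.2) = 10.58
π = 10.58 / 1.5 = 7.05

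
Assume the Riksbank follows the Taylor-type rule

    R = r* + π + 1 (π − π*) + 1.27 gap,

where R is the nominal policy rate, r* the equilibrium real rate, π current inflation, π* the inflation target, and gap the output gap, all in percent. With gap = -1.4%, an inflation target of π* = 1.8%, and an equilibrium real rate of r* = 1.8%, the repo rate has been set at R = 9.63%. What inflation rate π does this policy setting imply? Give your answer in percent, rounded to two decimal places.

5.70%

Collecting π: R = r* + (1 + 1) π − 1 π* + 1.27 gap
2 π = 9.63 − 1.8 + 1 × 1.8 − 1.27 × (-1.4) = 11.408
π = 11.408 / 2 = 5.70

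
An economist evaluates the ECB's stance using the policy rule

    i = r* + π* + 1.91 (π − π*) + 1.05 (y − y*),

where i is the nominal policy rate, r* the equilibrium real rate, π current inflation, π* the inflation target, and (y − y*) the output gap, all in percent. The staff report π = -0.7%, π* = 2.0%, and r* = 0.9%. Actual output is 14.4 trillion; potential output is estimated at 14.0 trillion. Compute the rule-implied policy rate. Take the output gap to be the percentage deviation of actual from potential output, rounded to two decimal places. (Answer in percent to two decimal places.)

0.75%

Output gap = 100 × (14.4 − 14.0) / 14.0 = 2.86%.
i = 0.90 + 2.00 + 1.91 × (-0.70 − 2.00) + 1.05 × 2.86
   = 0.90 + 2 − 5.157 + 3.003 = 0.75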